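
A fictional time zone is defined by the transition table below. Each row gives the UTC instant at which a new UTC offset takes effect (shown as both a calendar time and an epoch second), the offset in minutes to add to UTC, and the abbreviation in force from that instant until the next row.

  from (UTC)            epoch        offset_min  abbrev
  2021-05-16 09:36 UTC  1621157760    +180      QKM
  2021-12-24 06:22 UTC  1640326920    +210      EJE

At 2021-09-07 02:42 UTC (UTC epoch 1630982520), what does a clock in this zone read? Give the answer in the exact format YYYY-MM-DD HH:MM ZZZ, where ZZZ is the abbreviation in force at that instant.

2021-09-07 05:42 QKM

Query: 2021-09-07 02:42 UTC
Rule 1/2 (QKM, +03:00): 2021-05-16 09:36 UTC ≤ query < 2021-12-24 06:22 UTC
2·60 + 42 + 180 = 342 min
342 = 0·1440 + 342; 342 = 5·60 + 42 → 05:42, same day
→ 2021-09-07 05:42 QKM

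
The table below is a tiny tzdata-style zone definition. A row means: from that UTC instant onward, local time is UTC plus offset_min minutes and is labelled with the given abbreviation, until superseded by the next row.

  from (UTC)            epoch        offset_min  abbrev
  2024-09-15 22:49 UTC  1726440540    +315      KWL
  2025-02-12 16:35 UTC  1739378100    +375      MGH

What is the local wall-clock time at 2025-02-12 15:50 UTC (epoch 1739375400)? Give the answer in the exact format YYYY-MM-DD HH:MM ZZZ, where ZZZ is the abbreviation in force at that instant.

Query: 2025-02-12 15:50 UTC
Rule 1/2 (KWL, +05:15): 2024-09-15 22:49 UTC ≤ query < 2025-02-12 16:35 UTC
15·60 + 50 + 315 = 1265 min
1265 = 0·1440 + 1265; 1265 = 21·60 + 5 → 21:05, same day
→ 2025-02-12 21:05 KWL

2025-02-12 21:05 KWL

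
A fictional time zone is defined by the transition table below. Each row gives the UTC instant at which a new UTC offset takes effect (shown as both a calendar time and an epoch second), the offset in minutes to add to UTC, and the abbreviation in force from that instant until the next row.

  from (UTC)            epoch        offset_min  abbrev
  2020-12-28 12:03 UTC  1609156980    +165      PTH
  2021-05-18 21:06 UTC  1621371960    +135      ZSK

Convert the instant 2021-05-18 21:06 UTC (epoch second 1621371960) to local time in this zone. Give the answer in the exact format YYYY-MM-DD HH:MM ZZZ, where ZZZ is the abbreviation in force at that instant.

Query: 2021-05-18 21:06 UTC
Rule 2/2 (ZSK, +02:15): 2021-05-18 21:06 UTC ≤ query < +∞
21·60 + 6 + 135 = 1401 min
1401 = 0·1440 + 1401; 1401 = 23·60 + 21 → 23:21, same day
→ 2021-05-18 23:21 ZSK

2021-05-18 23:21 ZSK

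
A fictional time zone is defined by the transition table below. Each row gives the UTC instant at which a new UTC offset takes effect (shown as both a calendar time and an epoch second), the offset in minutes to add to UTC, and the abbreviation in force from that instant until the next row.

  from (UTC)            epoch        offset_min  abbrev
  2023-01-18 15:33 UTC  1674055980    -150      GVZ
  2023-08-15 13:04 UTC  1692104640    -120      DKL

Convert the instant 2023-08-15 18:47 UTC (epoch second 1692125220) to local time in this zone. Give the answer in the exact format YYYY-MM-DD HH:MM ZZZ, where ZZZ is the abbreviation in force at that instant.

2023-08-15 16:47 DKL

Query: 2023-08-15 18:47 UTC
Rule 2/2 (DKL, -02:00): 2023-08-15 13:04 UTC ≤ query < +∞
18·60 + 47 - 120 = 1007 min
1007 = 0·1440 + 1007; 1007 = 16·60 + 47 → 16:47, same day
→ 2023-08-15 16:47 DKL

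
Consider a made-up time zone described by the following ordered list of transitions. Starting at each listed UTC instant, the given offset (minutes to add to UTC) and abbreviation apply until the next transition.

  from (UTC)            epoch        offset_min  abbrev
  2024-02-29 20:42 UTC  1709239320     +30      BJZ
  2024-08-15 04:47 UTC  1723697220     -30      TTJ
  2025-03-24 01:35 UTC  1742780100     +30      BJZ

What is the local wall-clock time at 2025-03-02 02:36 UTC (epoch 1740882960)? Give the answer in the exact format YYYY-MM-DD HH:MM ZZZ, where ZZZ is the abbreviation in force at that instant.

Query: 2025-03-02 02:36 UTC
Rule 2/3 (TTJ, -00:30): 2024-08-15 04:47 UTC ≤ query < 2025-03-24 01:35 UTC
2·60 + 36 - 30 = 126 min
126 = 0·1440 + 126; 126 = 2·60 + 6 → 02:06, same day
→ 2025-03-02 02:06 TTJ

2025-03-02 02:06 TTJ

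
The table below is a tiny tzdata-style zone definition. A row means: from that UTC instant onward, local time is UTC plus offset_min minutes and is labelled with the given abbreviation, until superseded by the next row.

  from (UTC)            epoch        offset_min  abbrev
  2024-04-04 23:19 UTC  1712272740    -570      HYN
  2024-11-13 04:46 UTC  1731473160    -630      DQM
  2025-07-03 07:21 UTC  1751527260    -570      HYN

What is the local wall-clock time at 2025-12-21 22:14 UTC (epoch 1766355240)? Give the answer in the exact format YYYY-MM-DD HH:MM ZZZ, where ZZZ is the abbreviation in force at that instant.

2025-12-21 12:44 HYN

Query: 2025-12-21 22:14 UTC
Rule 3/3 (HYN, -09:30): 2025-07-03 07:21 UTC ≤ query < +∞
22·60 + 14 - 570 = 764 min
764 = 0·1440 + 764; 764 = 12·60 + 44 → 12:44, same day
→ 2025-12-21 12:44 HYN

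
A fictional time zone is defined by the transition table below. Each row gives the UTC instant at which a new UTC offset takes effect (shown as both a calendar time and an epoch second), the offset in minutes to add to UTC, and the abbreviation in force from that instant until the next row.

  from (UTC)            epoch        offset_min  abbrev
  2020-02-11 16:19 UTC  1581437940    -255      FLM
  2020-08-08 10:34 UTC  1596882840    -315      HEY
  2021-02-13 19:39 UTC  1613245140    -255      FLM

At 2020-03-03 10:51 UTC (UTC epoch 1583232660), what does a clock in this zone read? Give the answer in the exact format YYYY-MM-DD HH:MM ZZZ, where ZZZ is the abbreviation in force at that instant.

Query: 2020-03-03 10:51 UTC
Rule 1/3 (FLM, -04:15): 2020-02-11 16:19 UTC ≤ query < 2020-08-08 10:34 UTC
10·60 + 51 - 255 = 396 min
396 = 0·1440 + 396; 396 = 6·60 + 36 → 06:36, same day
→ 2020-03-03 06:36 FLM

2020-03-03 06:36 FLM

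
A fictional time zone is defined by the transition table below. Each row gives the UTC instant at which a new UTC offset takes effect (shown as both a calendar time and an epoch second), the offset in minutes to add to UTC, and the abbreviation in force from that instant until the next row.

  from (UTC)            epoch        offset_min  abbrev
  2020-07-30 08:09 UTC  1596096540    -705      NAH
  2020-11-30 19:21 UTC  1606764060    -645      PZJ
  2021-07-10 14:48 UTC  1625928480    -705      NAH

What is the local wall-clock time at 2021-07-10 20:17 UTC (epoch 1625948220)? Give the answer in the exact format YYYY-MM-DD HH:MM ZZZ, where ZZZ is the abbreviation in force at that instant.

2021-07-10 08:32 NAH

Query: 2021-07-10 20:17 UTC
Rule 3/3 (NAH, -11:45): 2021-07-10 14:48 UTC ≤ query < +∞
20·60 + 17 - 705 = 512 min
512 = 0·1440 + 512; 512 = 8·60 + 32 → 08:32, same day
→ 2021-07-10 08:32 NAH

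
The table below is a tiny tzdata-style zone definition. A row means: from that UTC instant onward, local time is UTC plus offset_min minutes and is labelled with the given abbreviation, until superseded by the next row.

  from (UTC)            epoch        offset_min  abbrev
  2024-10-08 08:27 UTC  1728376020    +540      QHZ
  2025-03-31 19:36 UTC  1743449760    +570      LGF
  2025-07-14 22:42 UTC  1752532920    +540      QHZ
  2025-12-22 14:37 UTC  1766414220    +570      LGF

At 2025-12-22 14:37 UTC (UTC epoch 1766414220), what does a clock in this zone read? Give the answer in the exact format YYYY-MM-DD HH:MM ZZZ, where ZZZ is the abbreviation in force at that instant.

Query: 2025-12-22 14:37 UTC
Rule 4/4 (LGF, +09:30): 2025-12-22 14:37 UTC ≤ query < +∞
14·60 + 37 + 570 = 1447 min
1447 = 1·1440 + 7; 7 = 0·60 + 7 → 00:07, 2025-12-22 + 1 day = 2025-12-23
→ 2025-12-23 00:07 LGF

2025-12-23 00:07 LGF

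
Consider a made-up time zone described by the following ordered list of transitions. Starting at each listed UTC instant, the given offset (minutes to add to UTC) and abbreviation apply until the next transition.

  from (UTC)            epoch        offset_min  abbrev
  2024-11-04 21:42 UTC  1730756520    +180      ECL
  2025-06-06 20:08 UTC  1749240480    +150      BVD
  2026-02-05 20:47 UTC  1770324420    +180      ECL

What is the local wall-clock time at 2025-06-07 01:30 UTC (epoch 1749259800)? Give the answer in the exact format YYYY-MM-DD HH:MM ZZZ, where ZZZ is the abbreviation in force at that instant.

Query: 2025-06-07 01:30 UTC
Rule 2/3 (BVD, +02:30): 2025-06-06 20:08 UTC ≤ query < 2026-02-05 20:47 UTC
1·60 + 30 + 150 = 240 min
240 = 0·1440 + 240; 240 = 4·60 + 0 → 04:00, same day
→ 2025-06-07 04:00 BVD

2025-06-07 04:00 BVD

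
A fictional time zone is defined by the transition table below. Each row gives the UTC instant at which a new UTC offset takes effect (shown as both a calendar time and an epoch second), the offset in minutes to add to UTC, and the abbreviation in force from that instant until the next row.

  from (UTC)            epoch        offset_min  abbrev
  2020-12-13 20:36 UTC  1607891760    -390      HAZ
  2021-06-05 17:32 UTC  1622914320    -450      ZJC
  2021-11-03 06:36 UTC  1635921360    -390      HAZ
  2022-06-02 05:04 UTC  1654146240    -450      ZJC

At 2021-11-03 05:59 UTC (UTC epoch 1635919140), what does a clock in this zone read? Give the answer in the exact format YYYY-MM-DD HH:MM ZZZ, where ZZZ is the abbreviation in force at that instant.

2021-11-02 22:29 ZJC

Query: 2021-11-03 05:59 UTC
Rule 2/4 (ZJC, -07:30): 2021-06-05 17:32 UTC ≤ query < 2021-11-03 06:36 UTC
5·60 + 59 - 450 = -91 min
-91 = -1·1440 + 1349; 1349 = 22·60 + 29 → 22:29, 2021-11-03 - 1 day = 2021-11-02
→ 2021-11-02 22:29 ZJC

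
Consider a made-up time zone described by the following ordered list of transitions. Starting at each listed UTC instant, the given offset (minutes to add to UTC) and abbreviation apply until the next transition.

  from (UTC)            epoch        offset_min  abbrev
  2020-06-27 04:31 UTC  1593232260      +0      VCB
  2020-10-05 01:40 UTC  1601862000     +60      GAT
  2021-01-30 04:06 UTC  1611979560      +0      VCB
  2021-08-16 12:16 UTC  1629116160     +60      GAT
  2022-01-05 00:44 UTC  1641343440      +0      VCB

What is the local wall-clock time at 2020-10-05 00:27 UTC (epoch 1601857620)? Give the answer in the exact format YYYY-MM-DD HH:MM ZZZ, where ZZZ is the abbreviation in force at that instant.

2020-10-05 00:27 VCB

Query: 2020-10-05 00:27 UTC
Rule 1/5 (VCB, +00:00): 2020-06-27 04:31 UTC ≤ query < 2020-10-05 01:40 UTC
0·60 + 27 + 0 = 27 min
27 = 0·1440 + 27; 27 = 0·60 + 27 → 00:27, same day
→ 2020-10-05 00:27 VCB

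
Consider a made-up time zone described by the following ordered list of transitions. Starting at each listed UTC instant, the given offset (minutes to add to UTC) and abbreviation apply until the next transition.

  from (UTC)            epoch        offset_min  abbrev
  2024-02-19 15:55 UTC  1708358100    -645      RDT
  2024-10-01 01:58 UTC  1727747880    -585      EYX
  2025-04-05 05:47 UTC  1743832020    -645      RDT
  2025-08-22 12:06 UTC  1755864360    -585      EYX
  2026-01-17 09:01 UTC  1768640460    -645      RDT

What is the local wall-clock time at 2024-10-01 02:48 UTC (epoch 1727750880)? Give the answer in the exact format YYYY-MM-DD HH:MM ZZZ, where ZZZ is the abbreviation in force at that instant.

Query: 2024-10-01 02:48 UTC
Rule 2/5 (EYX, -09:45): 2024-10-01 01:58 UTC ≤ query < 2025-04-05 05:47 UTC
2·60 + 48 - 585 = -417 min
-417 = -1·1440 + 1023; 1023 = 17·60 + 3 → 17:03, 2024-10-01 - 1 day = 2024-09-30
→ 2024-09-30 17:03 EYX

2024-09-30 17:03 EYX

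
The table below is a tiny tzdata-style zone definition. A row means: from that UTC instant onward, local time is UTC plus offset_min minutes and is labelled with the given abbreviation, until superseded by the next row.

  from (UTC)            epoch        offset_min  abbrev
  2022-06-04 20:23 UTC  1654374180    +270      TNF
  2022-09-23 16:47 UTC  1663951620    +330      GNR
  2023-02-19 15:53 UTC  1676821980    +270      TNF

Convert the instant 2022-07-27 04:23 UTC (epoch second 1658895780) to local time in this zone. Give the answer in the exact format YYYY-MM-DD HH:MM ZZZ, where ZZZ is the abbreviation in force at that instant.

Query: 2022-07-27 04:23 UTC
Rule 1/3 (TNF, +04:30): 2022-06-04 20:23 UTC ≤ query < 2022-09-23 16:47 UTC
4·60 + 23 + 270 = 533 min
533 = 0·1440 + 533; 533 = 8·60 + 53 → 08:53, same day
→ 2022-07-27 08:53 TNF

2022-07-27 08:53 TNF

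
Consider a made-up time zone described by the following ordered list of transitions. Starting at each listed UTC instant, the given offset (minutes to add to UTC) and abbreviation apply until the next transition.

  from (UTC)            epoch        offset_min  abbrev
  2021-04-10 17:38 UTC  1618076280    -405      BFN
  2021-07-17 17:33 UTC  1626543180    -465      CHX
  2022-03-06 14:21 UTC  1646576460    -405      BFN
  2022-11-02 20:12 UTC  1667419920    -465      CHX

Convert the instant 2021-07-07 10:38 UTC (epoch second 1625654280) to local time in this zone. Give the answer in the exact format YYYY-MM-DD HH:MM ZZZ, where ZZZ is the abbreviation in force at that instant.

Query: 2021-07-07 10:38 UTC
Rule 1/4 (BFN, -06:45): 2021-04-10 17:38 UTC ≤ query < 2021-07-17 17:33 UTC
10·60 + 38 - 405 = 233 min
233 = 0·1440 + 233; 233 = 3·60 + 53 → 03:53, same day
→ 2021-07-07 03:53 BFN

2021-07-07 03:53 BFN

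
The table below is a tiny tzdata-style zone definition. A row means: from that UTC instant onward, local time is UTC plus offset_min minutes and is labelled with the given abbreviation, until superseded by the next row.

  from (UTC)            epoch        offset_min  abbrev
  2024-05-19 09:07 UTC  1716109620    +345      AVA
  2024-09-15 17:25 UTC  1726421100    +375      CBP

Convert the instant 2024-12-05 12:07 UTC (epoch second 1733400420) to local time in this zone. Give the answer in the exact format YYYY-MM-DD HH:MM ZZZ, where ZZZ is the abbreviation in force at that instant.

Query: 2024-12-05 12:07 UTC
Rule 2/2 (CBP, +06:15): 2024-09-15 17:25 UTC ≤ query < +∞
12·60 + 7 + 375 = 1102 min
1102 = 0·1440 + 1102; 1102 = 18·60 + 22 → 18:22, same day
→ 2024-12-05 18:22 CBP

2024-12-05 18:22 CBP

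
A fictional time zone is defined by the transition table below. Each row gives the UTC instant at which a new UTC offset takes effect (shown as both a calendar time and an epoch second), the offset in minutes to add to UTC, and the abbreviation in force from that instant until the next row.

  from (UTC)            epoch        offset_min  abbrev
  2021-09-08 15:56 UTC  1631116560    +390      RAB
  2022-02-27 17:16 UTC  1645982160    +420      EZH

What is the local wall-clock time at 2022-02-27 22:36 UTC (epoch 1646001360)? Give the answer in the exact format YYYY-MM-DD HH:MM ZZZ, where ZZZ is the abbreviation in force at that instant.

Query: 2022-02-27 22:36 UTC
Rule 2/2 (EZH, +07:00): 2022-02-27 17:16 UTC ≤ query < +∞
22·60 + 36 + 420 = 1776 min
1776 = 1·1440 + 336; 336 = 5·60 + 36 → 05:36, 2022-02-27 + 1 day = 2022-02-28
→ 2022-02-28 05:36 EZH

2022-02-28 05:36 EZH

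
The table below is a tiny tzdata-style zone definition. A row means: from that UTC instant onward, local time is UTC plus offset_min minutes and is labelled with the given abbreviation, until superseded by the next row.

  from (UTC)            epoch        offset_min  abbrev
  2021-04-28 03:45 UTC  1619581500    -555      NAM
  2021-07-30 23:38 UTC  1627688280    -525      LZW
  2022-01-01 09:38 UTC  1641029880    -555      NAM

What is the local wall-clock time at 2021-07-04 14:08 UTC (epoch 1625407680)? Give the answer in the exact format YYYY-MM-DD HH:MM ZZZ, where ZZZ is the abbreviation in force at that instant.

2021-07-04 04:53 NAM

Query: 2021-07-04 14:08 UTC
Rule 1/3 (NAM, -09:15): 2021-04-28 03:45 UTC ≤ query < 2021-07-30 23:38 UTC
14·60 + 8 - 555 = 293 min
293 = 0·1440 + 293; 293 = 4·60 + 53 → 04:53, same day
→ 2021-07-04 04:53 NAM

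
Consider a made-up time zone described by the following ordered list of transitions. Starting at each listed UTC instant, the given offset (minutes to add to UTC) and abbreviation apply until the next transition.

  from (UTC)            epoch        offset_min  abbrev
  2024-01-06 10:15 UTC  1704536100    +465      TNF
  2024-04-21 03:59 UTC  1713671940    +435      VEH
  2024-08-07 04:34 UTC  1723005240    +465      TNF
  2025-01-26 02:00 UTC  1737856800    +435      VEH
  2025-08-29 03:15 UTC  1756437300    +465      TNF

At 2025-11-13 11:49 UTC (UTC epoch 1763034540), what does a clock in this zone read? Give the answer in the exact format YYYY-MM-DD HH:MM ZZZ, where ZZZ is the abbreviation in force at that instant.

2025-11-13 19:34 TNF

Query: 2025-11-13 11:49 UTC
Rule 5/5 (TNF, +07:45): 2025-08-29 03:15 UTC ≤ query < +∞
11·60 + 49 + 465 = 1174 min
1174 = 0·1440 + 1174; 1174 = 19·60 + 34 → 19:34, same day
→ 2025-11-13 19:34 TNF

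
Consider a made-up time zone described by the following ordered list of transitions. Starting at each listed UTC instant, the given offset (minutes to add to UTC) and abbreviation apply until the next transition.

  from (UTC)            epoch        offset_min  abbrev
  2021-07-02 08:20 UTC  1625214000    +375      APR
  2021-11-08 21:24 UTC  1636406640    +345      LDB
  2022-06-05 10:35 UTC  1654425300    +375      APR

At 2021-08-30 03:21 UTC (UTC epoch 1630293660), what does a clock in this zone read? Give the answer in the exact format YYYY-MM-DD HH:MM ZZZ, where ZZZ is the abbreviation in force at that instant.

Query: 2021-08-30 03:21 UTC
Rule 1/3 (APR, +06:15): 2021-07-02 08:20 UTC ≤ query < 2021-11-08 21:24 UTC
3·60 + 21 + 375 = 576 min
576 = 0·1440 + 576; 576 = 9·60 + 36 → 09:36, same day
→ 2021-08-30 09:36 APR

2021-08-30 09:36 APR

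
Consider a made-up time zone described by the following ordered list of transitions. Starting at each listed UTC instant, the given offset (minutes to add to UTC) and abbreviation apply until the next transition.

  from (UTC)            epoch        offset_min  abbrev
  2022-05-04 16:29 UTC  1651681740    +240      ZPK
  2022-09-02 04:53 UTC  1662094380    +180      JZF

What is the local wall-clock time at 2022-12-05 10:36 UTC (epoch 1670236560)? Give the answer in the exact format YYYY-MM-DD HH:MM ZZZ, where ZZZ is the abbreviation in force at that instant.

2022-12-05 13:36 JZF

Query: 2022-12-05 10:36 UTC
Rule 2/2 (JZF, +03:00): 2022-09-02 04:53 UTC ≤ query < +∞
10·60 + 36 + 180 = 816 min
816 = 0·1440 + 816; 816 = 13·60 + 36 → 13:36, same day
→ 2022-12-05 13:36 JZF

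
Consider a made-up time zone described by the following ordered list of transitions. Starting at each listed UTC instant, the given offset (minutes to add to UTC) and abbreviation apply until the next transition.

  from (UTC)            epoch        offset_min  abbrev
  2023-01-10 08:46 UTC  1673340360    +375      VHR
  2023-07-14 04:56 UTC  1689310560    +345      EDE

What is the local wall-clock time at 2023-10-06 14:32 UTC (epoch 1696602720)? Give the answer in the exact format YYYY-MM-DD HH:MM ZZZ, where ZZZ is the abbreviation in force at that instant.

Query: 2023-10-06 14:32 UTC
Rule 2/2 (EDE, +05:45): 2023-07-14 04:56 UTC ≤ query < +∞
14·60 + 32 + 345 = 1217 min
1217 = 0·1440 + 1217; 1217 = 20·60 + 17 → 20:17, same day
→ 2023-10-06 20:17 EDE

2023-10-06 20:17 EDE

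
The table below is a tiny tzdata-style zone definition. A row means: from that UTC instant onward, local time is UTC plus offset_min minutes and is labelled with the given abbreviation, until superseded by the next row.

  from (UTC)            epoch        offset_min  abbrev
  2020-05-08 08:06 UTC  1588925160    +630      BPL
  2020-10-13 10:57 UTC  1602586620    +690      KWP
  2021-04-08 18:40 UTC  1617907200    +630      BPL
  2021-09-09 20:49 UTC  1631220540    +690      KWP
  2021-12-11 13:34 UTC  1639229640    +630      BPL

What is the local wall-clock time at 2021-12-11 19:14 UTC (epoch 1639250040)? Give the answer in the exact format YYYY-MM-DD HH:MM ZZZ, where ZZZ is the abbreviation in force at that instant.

Query: 2021-12-11 19:14 UTC
Rule 5/5 (BPL, +10:30): 2021-12-11 13:34 UTC ≤ query < +∞
19·60 + 14 + 630 = 1784 min
1784 = 1·1440 + 344; 344 = 5·60 + 44 → 05:44, 2021-12-11 + 1 day = 2021-12-12
→ 2021-12-12 05:44 BPL

2021-12-12 05:44 BPL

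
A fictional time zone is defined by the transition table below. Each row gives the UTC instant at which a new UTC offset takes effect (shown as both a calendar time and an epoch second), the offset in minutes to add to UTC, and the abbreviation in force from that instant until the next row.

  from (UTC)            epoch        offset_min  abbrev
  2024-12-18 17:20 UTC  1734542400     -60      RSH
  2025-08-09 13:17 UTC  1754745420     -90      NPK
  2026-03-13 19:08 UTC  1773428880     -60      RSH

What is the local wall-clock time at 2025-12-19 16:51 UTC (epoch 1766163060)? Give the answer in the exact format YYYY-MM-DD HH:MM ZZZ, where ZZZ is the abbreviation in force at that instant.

2025-12-19 15:21 NPK

Query: 2025-12-19 16:51 UTC
Rule 2/3 (NPK, -01:30): 2025-08-09 13:17 UTC ≤ query < 2026-03-13 19:08 UTC
16·60 + 51 - 90 = 921 min
921 = 0·1440 + 921; 921 = 15·60 + 21 → 15:21, same day
→ 2025-12-19 15:21 NPK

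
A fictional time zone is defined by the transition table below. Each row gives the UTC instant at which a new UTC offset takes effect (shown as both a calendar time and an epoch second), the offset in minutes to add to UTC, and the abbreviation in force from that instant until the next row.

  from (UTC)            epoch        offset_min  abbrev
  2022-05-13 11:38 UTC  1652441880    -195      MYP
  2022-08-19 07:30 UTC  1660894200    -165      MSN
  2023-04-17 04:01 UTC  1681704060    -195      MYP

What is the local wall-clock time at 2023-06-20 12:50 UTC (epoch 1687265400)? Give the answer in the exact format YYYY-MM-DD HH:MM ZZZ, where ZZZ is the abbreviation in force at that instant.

2023-06-20 09:35 MYP

Query: 2023-06-20 12:50 UTC
Rule 3/3 (MYP, -03:15): 2023-04-17 04:01 UTC ≤ query < +∞
12·60 + 50 - 195 = 575 min
575 = 0·1440 + 575; 575 = 9·60 + 35 → 09:35, same day
→ 2023-06-20 09:35 MYP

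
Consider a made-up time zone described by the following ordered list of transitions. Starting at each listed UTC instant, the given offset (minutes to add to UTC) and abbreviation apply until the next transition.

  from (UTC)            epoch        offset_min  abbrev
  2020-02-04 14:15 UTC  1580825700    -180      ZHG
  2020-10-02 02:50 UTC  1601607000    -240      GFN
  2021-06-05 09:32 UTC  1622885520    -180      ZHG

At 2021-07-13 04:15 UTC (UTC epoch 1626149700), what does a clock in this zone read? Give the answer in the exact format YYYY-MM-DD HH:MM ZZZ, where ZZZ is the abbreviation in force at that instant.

2021-07-13 01:15 ZHG

Query: 2021-07-13 04:15 UTC
Rule 3/3 (ZHG, -03:00): 2021-06-05 09:32 UTC ≤ query < +∞
4·60 + 15 - 180 = 75 min
75 = 0·1440 + 75; 75 = 1·60 + 15 → 01:15, same day
→ 2021-07-13 01:15 ZHG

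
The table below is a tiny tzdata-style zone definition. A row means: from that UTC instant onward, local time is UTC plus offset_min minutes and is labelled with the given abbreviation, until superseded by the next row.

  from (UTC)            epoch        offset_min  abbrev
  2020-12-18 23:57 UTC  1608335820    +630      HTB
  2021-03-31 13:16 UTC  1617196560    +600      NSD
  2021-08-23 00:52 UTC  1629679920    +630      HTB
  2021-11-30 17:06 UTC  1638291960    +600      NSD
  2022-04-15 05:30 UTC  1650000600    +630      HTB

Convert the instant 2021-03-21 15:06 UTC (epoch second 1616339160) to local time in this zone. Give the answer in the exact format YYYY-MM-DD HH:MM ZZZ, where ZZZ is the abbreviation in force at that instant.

Query: 2021-03-21 15:06 UTC
Rule 1/5 (HTB, +10:30): 2020-12-18 23:57 UTC ≤ query < 2021-03-31 13:16 UTC
15·60 + 6 + 630 = 1536 min
1536 = 1·1440 + 96; 96 = 1·60 + 36 → 01:36, 2021-03-21 + 1 day = 2021-03-22
→ 2021-03-22 01:36 HTB

2021-03-22 01:36 HTB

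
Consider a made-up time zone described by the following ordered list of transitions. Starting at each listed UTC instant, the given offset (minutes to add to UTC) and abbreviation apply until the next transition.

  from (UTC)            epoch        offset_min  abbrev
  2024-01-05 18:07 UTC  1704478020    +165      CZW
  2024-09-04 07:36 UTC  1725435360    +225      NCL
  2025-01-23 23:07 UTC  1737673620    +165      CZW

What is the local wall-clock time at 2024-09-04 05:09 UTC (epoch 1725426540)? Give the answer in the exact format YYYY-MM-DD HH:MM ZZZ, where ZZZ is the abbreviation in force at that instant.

2024-09-04 07:54 CZW

Query: 2024-09-04 05:09 UTC
Rule 1/3 (CZW, +02:45): 2024-01-05 18:07 UTC ≤ query < 2024-09-04 07:36 UTC
5·60 + 9 + 165 = 474 min
474 = 0·1440 + 474; 474 = 7·60 + 54 → 07:54, same day
→ 2024-09-04 07:54 CZW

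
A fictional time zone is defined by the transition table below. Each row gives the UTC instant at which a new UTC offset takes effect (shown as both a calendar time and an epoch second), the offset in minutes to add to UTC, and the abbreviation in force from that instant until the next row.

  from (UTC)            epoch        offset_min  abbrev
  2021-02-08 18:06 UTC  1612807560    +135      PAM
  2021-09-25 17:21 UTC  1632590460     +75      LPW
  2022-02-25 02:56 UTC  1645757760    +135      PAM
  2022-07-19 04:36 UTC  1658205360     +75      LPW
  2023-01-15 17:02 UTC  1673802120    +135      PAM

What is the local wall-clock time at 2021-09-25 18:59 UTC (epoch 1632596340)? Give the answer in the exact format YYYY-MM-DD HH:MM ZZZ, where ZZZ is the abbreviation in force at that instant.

2021-09-25 20:14 LPW

Query: 2021-09-25 18:59 UTC
Rule 2/5 (LPW, +01:15): 2021-09-25 17:21 UTC ≤ query < 2022-02-25 02:56 UTC
18·60 + 59 + 75 = 1214 min
1214 = 0·1440 + 1214; 1214 = 20·60 + 14 → 20:14, same day
→ 2021-09-25 20:14 LPW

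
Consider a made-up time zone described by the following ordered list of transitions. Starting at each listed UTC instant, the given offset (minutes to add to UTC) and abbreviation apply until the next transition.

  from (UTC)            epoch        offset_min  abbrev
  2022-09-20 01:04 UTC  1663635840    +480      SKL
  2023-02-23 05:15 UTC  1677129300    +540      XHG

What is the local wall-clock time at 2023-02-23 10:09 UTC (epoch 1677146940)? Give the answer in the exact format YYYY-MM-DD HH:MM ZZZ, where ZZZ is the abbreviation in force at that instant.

Query: 2023-02-23 10:09 UTC
Rule 2/2 (XHG, +09:00): 2023-02-23 05:15 UTC ≤ query < +∞
10·60 + 9 + 540 = 1149 min
1149 = 0·1440 + 1149; 1149 = 19·60 + 9 → 19:09, same day
→ 2023-02-23 19:09 XHG

2023-02-23 19:09 XHG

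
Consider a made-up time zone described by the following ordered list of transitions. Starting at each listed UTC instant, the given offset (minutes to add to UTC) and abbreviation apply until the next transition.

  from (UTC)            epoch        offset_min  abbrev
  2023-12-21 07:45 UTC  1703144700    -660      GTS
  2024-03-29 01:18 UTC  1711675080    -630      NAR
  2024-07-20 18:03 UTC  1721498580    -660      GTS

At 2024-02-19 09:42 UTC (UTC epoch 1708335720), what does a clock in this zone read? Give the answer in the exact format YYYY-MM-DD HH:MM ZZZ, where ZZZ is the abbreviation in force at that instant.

2024-02-18 22:42 GTS

Query: 2024-02-19 09:42 UTC
Rule 1/3 (GTS, -11:00): 2023-12-21 07:45 UTC ≤ query < 2024-03-29 01:18 UTC
9·60 + 42 - 660 = -78 min
-78 = -1·1440 + 1362; 1362 = 22·60 + 42 → 22:42, 2024-02-19 - 1 day = 2024-02-18
→ 2024-02-18 22:42 GTS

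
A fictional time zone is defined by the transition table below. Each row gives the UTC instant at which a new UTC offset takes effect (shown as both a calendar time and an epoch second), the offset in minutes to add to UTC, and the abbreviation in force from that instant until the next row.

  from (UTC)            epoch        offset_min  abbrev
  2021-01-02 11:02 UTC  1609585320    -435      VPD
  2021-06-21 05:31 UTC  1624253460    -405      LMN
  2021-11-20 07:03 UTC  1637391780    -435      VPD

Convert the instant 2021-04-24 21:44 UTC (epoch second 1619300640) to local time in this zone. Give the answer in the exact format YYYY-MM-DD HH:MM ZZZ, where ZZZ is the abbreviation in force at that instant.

2021-04-24 14:29 VPD

Query: 2021-04-24 21:44 UTC
Rule 1/3 (VPD, -07:15): 2021-01-02 11:02 UTC ≤ query < 2021-06-21 05:31 UTC
21·60 + 44 - 435 = 869 min
869 = 0·1440 + 869; 869 = 14·60 + 29 → 14:29, same day
→ 2021-04-24 14:29 VPD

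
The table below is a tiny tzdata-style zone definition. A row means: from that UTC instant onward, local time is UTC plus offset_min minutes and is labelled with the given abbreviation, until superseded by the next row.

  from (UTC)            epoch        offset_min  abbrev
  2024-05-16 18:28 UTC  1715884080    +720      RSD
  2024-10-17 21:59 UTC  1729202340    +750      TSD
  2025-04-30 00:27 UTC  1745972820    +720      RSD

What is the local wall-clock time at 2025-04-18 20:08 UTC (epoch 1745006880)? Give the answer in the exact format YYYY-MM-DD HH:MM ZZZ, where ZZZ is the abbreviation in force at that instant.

Query: 2025-04-18 20:08 UTC
Rule 2/3 (TSD, +12:30): 2024-10-17 21:59 UTC ≤ query < 2025-04-30 00:27 UTC
20·60 + 8 + 750 = 1958 min
1958 = 1·1440 + 518; 518 = 8·60 + 38 → 08:38, 2025-04-18 + 1 day = 2025-04-19
→ 2025-04-19 08:38 TSD

2025-04-19 08:38 TSD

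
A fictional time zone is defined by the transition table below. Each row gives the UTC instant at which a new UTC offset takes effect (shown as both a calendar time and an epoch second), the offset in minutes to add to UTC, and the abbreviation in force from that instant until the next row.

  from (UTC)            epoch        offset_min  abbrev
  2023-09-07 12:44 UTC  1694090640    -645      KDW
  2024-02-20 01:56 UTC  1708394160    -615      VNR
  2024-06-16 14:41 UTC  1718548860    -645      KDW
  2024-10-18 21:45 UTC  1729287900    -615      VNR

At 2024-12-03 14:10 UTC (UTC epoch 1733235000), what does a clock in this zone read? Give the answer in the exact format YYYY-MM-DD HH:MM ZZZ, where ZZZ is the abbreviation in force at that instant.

Query: 2024-12-03 14:10 UTC
Rule 4/4 (VNR, -10:15): 2024-10-18 21:45 UTC ≤ query < +∞
14·60 + 10 - 615 = 235 min
235 = 0·1440 + 235; 235 = 3·60 + 55 → 03:55, same day
→ 2024-12-03 03:55 VNR

2024-12-03 03:55 VNR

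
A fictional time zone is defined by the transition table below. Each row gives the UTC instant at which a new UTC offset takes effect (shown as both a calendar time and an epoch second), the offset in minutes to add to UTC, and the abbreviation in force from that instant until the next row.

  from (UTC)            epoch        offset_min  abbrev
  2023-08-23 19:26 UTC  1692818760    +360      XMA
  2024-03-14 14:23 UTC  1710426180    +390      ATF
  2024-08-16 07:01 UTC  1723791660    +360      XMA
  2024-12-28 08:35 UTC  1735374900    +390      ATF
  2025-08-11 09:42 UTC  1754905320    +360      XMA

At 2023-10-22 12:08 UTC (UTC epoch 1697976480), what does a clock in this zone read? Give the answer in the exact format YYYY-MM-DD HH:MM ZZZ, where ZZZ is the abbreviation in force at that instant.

2023-10-22 18:08 XMA

Query: 2023-10-22 12:08 UTC
Rule 1/5 (XMA, +06:00): 2023-08-23 19:26 UTC ≤ query < 2024-03-14 14:23 UTC
12·60 + 8 + 360 = 1088 min
1088 = 0·1440 + 1088; 1088 = 18·60 + 8 → 18:08, same day
→ 2023-10-22 18:08 XMA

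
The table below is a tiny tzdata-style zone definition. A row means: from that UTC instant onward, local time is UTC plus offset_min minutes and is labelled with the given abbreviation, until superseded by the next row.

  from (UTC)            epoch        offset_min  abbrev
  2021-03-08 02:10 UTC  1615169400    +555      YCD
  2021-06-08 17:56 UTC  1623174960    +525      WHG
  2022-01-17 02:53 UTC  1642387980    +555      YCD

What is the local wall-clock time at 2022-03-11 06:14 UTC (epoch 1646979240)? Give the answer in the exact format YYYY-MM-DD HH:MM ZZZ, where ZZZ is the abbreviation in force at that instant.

2022-03-11 15:29 YCD

Query: 2022-03-11 06:14 UTC
Rule 3/3 (YCD, +09:15): 2022-01-17 02:53 UTC ≤ query < +∞
6·60 + 14 + 555 = 929 min
929 = 0·1440 + 929; 929 = 15·60 + 29 → 15:29, same day
→ 2022-03-11 15:29 YCD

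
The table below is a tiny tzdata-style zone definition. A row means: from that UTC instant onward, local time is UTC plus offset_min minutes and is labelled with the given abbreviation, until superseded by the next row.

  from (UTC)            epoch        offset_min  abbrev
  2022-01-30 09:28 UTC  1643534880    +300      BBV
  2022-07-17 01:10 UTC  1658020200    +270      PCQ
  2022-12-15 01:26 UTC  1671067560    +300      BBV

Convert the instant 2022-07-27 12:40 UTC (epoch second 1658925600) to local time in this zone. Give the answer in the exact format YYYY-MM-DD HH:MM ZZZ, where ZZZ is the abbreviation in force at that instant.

Query: 2022-07-27 12:40 UTC
Rule 2/3 (PCQ, +04:30): 2022-07-17 01:10 UTC ≤ query < 2022-12-15 01:26 UTC
12·60 + 40 + 270 = 1030 min
1030 = 0·1440 + 1030; 1030 = 17·60 + 10 → 17:10, same day
→ 2022-07-27 17:10 PCQ

2022-07-27 17:10 PCQ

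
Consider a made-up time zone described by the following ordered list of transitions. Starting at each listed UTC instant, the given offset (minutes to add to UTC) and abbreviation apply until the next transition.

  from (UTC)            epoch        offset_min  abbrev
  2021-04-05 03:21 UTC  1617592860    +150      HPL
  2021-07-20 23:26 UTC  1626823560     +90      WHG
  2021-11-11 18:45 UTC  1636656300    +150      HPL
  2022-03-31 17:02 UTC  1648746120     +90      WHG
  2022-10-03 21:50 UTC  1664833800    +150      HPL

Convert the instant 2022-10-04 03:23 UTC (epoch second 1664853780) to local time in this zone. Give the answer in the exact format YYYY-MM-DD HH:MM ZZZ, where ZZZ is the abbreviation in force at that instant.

Query: 2022-10-04 03:23 UTC
Rule 5/5 (HPL, +02:30): 2022-10-03 21:50 UTC ≤ query < +∞
3·60 + 23 + 150 = 353 min
353 = 0·1440 + 353; 353 = 5·60 + 53 → 05:53, same day
→ 2022-10-04 05:53 HPL

2022-10-04 05:53 HPL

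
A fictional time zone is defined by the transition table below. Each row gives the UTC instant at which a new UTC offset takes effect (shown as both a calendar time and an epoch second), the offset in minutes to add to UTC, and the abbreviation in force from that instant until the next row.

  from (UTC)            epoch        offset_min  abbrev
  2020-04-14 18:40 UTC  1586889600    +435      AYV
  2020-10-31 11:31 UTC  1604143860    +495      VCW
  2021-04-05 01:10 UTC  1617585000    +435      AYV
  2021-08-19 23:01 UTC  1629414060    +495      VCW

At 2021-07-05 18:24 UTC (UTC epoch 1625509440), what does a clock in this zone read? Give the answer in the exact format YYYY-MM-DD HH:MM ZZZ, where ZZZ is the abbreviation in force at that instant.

2021-07-06 01:39 AYV

Query: 2021-07-05 18:24 UTC
Rule 3/4 (AYV, +07:15): 2021-04-05 01:10 UTC ≤ query < 2021-08-19 23:01 UTC
18·60 + 24 + 435 = 1539 min
1539 = 1·1440 + 99; 99 = 1·60 + 39 → 01:39, 2021-07-05 + 1 day = 2021-07-06
→ 2021-07-06 01:39 AYV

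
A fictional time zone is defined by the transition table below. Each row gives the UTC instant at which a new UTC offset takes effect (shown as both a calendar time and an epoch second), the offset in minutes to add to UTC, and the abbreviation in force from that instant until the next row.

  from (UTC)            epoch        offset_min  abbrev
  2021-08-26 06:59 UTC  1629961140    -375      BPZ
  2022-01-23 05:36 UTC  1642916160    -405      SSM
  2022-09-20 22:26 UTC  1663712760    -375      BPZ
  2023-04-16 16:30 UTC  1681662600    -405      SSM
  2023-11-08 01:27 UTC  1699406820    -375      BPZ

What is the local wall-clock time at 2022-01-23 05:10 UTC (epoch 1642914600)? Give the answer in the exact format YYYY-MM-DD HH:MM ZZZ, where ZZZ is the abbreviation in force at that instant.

2022-01-22 22:55 BPZ

Query: 2022-01-23 05:10 UTC
Rule 1/5 (BPZ, -06:15): 2021-08-26 06:59 UTC ≤ query < 2022-01-23 05:36 UTC
5·60 + 10 - 375 = -65 min
-65 = -1·1440 + 1375; 1375 = 22·60 + 55 → 22:55, 2022-01-23 - 1 day = 2022-01-22
→ 2022-01-22 22:55 BPZ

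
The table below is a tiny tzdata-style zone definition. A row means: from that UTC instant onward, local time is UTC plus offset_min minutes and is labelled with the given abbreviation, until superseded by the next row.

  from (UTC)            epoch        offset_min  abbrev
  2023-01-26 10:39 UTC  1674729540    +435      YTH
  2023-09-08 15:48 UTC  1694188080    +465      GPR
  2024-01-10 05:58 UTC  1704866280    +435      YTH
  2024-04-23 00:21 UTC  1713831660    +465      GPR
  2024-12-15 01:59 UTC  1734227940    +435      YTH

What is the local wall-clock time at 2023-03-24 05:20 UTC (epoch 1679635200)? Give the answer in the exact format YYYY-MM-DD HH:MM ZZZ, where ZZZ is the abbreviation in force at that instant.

Query: 2023-03-24 05:20 UTC
Rule 1/5 (YTH, +07:15): 2023-01-26 10:39 UTC ≤ query < 2023-09-08 15:48 UTC
5·60 + 20 + 435 = 755 min
755 = 0·1440 + 755; 755 = 12·60 + 35 → 12:35, same day
→ 2023-03-24 12:35 YTH

2023-03-24 12:35 YTH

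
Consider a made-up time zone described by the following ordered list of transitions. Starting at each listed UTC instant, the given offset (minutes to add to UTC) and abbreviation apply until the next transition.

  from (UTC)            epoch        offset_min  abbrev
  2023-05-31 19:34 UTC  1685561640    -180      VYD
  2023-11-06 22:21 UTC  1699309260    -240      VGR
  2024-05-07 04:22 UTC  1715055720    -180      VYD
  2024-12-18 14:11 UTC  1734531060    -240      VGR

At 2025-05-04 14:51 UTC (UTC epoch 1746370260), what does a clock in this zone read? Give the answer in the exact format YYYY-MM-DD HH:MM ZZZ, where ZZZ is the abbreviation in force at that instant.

Query: 2025-05-04 14:51 UTC
Rule 4/4 (VGR, -04:00): 2024-12-18 14:11 UTC ≤ query < +∞
14·60 + 51 - 240 = 651 min
651 = 0·1440 + 651; 651 = 10·60 + 51 → 10:51, same day
→ 2025-05-04 10:51 VGR

2025-05-04 10:51 VGR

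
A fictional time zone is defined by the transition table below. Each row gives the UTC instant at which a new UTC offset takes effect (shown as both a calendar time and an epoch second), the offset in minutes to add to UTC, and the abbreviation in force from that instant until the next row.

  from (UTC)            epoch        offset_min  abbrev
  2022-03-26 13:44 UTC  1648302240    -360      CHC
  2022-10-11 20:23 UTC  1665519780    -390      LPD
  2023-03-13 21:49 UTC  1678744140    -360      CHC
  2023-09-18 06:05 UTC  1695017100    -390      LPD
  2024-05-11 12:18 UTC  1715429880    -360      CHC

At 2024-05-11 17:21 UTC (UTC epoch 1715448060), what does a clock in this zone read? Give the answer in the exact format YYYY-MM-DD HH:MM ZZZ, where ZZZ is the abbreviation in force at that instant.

Query: 2024-05-11 17:21 UTC
Rule 5/5 (CHC, -06:00): 2024-05-11 12:18 UTC ≤ query < +∞
17·60 + 21 - 360 = 681 min
681 = 0·1440 + 681; 681 = 11·60 + 21 → 11:21, same day
→ 2024-05-11 11:21 CHC

2024-05-11 11:21 CHC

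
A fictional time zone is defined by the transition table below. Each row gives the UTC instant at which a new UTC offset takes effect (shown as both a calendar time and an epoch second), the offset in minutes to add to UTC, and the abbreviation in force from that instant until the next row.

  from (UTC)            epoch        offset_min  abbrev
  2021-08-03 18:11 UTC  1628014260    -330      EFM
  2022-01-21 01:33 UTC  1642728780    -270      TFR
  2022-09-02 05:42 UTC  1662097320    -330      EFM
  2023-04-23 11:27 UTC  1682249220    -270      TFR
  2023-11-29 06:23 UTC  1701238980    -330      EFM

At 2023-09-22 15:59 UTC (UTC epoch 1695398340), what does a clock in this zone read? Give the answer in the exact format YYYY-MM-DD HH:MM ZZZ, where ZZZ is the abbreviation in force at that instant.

Query: 2023-09-22 15:59 UTC
Rule 4/5 (TFR, -04:30): 2023-04-23 11:27 UTC ≤ query < 2023-11-29 06:23 UTC
15·60 + 59 - 270 = 689 min
689 = 0·1440 + 689; 689 = 11·60 + 29 → 11:29, same day
→ 2023-09-22 11:29 TFR

2023-09-22 11:29 TFR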